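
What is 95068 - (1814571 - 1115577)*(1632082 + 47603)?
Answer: -1174089641822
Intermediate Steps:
95068 - (1814571 - 1115577)*(1632082 + 47603) = 95068 - 698994*1679685 = 95068 - 1*1174089736890 = 95068 - 1174089736890 = -1174089641822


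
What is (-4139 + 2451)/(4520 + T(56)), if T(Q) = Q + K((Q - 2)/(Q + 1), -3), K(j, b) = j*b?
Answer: -16036/43445 ≈ -0.36911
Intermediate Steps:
K(j, b) = b*j
T(Q) = Q - 3*(-2 + Q)/(1 + Q) (T(Q) = Q - 3*(Q - 2)/(Q + 1) = Q - 3*(-2 + Q)/(1 + Q))
(-4139 + 2451)/(4520 + T(56)) = (-4139 + 2451)/(4520 + (6 + 56² - 2*56)/(1 + 56)) = -1688/(4520 + (6 + 3136 - 112)/57) = -1688/(4520 + (1/57)*3030) = -1688/(4520 + 1010/19) = -1688/86890/19 = -1688*19/86890 = -16036/43445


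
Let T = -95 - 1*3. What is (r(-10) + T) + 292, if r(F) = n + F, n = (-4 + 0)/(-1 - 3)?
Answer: 185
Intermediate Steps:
n = 1 (n = -4/(-4) = -4*(-1/4) = 1)
T = -98 (T = -95 - 3 = -98)
r(F) = 1 + F
(r(-10) + T) + 292 = ((1 - 10) - 98) + 292 = (-9 - 98) + 292 = -107 + 292 = 185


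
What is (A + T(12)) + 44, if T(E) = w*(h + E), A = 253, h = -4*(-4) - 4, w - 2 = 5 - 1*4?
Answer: 369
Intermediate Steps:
w = 3 (w = 2 + (5 - 1*4) = 2 + (5 - 4) = 2 + 1 = 3)
h = 12 (h = 16 - 4 = 12)
T(E) = 36 + 3*E (T(E) = 3*(12 + E) = 36 + 3*E)
(A + T(12)) + 44 = (253 + (36 + 3*12)) + 44 = (253 + (36 + 36)) + 44 = (253 + 72) + 44 = 325 + 44 = 369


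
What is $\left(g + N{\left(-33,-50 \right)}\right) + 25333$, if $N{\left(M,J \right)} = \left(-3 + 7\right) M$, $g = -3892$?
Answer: $21309$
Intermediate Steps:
$N{\left(M,J \right)} = 4 M$
$\left(g + N{\left(-33,-50 \right)}\right) + 25333 = \left(-3892 + 4 \left(-33\right)\right) + 25333 = \left(-3892 - 132\right) + 25333 = -4024 + 25333 = 21309$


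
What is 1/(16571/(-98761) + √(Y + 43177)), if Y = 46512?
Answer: 1636568531/874802474669328 + 9753735121*√89689/874802474669328 ≈ 0.0033410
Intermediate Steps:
1/(16571/(-98761) + √(Y + 43177)) = 1/(16571/(-98761) + √(46512 + 43177)) = 1/(16571*(-1/98761) + √89689) = 1/(-16571/98761 + √89689)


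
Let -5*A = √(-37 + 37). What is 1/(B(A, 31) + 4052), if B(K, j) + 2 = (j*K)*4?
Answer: 1/4050 ≈ 0.00024691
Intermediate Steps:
A = 0 (A = -√(-37 + 37)/5 = -√0/5 = -⅕*0 = 0)
B(K, j) = -2 + 4*K*j (B(K, j) = -2 + (j*K)*4 = -2 + (K*j)*4 = -2 + 4*K*j)
1/(B(A, 31) + 4052) = 1/((-2 + 4*0*31) + 4052) = 1/((-2 + 0) + 4052) = 1/(-2 + 4052) = 1/4050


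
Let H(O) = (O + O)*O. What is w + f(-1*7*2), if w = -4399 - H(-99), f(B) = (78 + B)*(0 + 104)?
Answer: -17345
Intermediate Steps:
H(O) = 2*O² (H(O) = (2*O)*O = 2*O²)
f(B) = 8112 + 104*B (f(B) = (78 + B)*104 = 8112 + 104*B)
w = -24001 (w = -4399 - 2*(-99)² = -4399 - 2*9801 = -4399 - 1*19602 = -4399 - 19602 = -24001)
w + f(-1*7*2) = -24001 + (8112 + 104*(-1*7*2)) = -24001 + (8112 + 104*(-7*2)) = -24001 + (8112 + 104*(-14)) = -24001 + (8112 - 1456) = -24001 + 6656 = -17345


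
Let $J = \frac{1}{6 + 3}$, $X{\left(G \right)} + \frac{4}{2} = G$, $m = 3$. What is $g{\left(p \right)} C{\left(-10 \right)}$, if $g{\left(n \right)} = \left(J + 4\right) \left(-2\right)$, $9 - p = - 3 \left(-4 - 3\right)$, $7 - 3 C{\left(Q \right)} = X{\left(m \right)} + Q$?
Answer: $- \frac{1184}{27} \approx -43.852$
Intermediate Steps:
$X{\left(G \right)} = -2 + G$
$J = \frac{1}{9} \approx 0.11111$
$C{\left(Q \right)} = 2 - \frac{Q}{3}$ ($C{\left(Q \right)} = \frac{7}{3} - \frac{\left(-2 + 3\right) + Q}{3} = \frac{7}{3} - \frac{1 + Q}{3} = \frac{7}{3} - \left(\frac{1}{3} + \frac{Q}{3}\right) = 2 - \frac{Q}{3}$)
$p = -12$ ($p = 9 - - 3 \left(-4 - 3\right) = 9 - \left(-3\right) \left(-7\right) = 9 - 21 = -12$)
$g{\left(n \right)} = - \frac{74}{9}$ ($g{\left(n \right)} = \left(\frac{1}{9} + 4\right) \left(-2\right) = \frac{37}{9} \left(-2\right) = - \frac{74}{9}$)
$g{\left(p \right)} C{\left(-10 \right)} = - \frac{74 \left(2 - - \frac{10}{3}\right)}{9} = - \frac{74 \left(2 + \frac{10}{3}\right)}{9} = \left(- \frac{74}{9}\right) \frac{16}{3} = - \frac{1184}{27}$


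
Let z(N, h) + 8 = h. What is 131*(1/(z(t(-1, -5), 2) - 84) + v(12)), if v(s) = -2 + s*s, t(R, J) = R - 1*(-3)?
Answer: 1674049/90 ≈ 18601.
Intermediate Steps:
t(R, J) = 3 + R (t(R, J) = R + 3 = 3 + R)
z(N, h) = -8 + h
v(s) = -2 + s²
131*(1/(z(t(-1, -5), 2) - 84) + v(12)) = 131*(1/((-8 + 2) - 84) + (-2 + 12²)) = 131*(1/(-6 - 84) + (-2 + 144)) = 131*(1/(-90) + 142) = 131*(-1/90 + 142) = 131*(12779/90) = 1674049/90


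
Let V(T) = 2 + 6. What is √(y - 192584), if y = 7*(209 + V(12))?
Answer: I*√191065 ≈ 437.11*I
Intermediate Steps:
V(T) = 8
y = 1519 (y = 7*(209 + 8) = 7*217 = 1519)
√(y - 192584) = √(1519 - 192584) = √(-191065) = I*√191065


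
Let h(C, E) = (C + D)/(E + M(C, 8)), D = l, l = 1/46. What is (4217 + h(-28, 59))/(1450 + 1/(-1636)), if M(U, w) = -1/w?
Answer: 24909524956/8566010589 ≈ 2.9079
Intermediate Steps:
l = 1/46 ≈ 0.021739
D = 1/46 ≈ 0.021739
h(C, E) = (1/46 + C)/(-⅛ + E) (h(C, E) = (C + 1/46)/(E - 1/8) = (1/46 + C)/(E - 1*⅛) = (1/46 + C)/(E - ⅛) = (1/46 + C)/(-⅛ + E))
(4217 + h(-28, 59))/(1450 + 1/(-1636)) = (4217 + 4*(1 + 46*(-28))/(23*(-1 + 8*59)))/(1450 + 1/(-1636)) = (4217 + 4*(1 - 1288)/(23*(-1 + 472)))/(1450 - 1/1636) = (4217 + (4/23)*(-1287)/471)/(2372199/1636) = (4217 + (4/23)*(1/471)*(-1287))*(1636/2372199) = (4217 - 1716/3611)*(1636/2372199) = (15225871/3611)*(1636/2372199) = 24909524956/8566010589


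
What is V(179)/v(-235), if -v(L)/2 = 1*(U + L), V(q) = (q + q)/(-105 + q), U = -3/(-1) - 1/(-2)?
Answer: 179/17131 ≈ 0.010449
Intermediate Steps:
U = 7/2 (U = -3*(-1) - 1*(-½) = 3 + ½ = 7/2 ≈ 3.5000)
V(q) = 2*q/(-105 + q) (V(q) = (2*q)/(-105 + q) = 2*q/(-105 + q))
v(L) = -7 - 2*L (v(L) = -2*(7/2 + L) = -7 - 2*L)
V(179)/v(-235) = (2*179/(-105 + 179))/(-7 - 2*(-235)) = (2*179/74)/(-7 + 470) = (2*179*(1/74))/463 = (179/37)*(1/463) = 179/17131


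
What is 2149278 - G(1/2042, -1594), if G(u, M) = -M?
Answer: 2147684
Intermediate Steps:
2149278 - G(1/2042, -1594) = 2149278 - (-1)*(-1594) = 2149278 - 1*1594 = 2149278 - 1594 = 2147684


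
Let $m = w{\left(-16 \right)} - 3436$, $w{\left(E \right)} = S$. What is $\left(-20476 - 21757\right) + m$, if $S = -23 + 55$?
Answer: $-45637$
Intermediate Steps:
$S = 32$
$w{\left(E \right)} = 32$
$m = -3404$ ($m = 32 - 3436 = -3404$)
$\left(-20476 - 21757\right) + m = \left(-20476 - 21757\right) - 3404 = -42233 - 3404 = -45637$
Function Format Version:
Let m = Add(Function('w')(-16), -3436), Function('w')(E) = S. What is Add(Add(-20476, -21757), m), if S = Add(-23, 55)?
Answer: -45637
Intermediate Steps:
S = 32
Function('w')(E) = 32
m = -3404 (m = Add(32, -3436) = -3404)
Add(Add(-20476, -21757), m) = Add(Add(-20476, -21757), -3404) = Add(-42233, -3404) = -45637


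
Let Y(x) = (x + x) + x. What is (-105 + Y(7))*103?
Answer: -8652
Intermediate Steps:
Y(x) = 3*x (Y(x) = 2*x + x = 3*x)
(-105 + Y(7))*103 = (-105 + 3*7)*103 = (-105 + 21)*103 = -84*103 = -8652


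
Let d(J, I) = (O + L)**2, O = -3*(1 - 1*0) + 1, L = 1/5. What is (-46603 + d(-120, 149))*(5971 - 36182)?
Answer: 35195633734/25 ≈ 1.4078e+9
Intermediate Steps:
L = 1/5 ≈ 0.20000
O = -2 (O = -3*(1 + 0) + 1 = -3*1 + 1 = -3 + 1 = -2)
d(J, I) = 81/25 (d(J, I) = (-2 + 1/5)**2 = (-9/5)**2 = 81/25)
(-46603 + d(-120, 149))*(5971 - 36182) = (-46603 + 81/25)*(5971 - 36182) = -1164994/25*(-30211) = 35195633734/25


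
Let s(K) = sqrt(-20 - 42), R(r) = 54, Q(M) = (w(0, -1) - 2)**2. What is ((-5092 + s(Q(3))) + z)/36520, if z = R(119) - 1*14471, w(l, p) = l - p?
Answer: -19509/36520 + I*sqrt(62)/36520 ≈ -0.5342 + 0.00021561*I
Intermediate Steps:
Q(M) = 1 (Q(M) = ((0 - 1*(-1)) - 2)**2 = ((0 + 1) - 2)**2 = (1 - 2)**2 = (-1)**2 = 1)
s(K) = I*sqrt(62) (s(K) = sqrt(-62) = I*sqrt(62))
z = -14417 (z = 54 - 1*14471 = 54 - 14471 = -14417)
((-5092 + s(Q(3))) + z)/36520 = ((-5092 + I*sqrt(62)) - 14417)/36520 = (-19509 + I*sqrt(62))*(1/36520) = -19509/36520 + I*sqrt(62)/36520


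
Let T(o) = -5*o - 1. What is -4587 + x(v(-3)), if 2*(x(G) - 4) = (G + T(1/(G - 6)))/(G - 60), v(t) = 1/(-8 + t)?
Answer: -405934443/88574 ≈ -4583.0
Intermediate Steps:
T(o) = -1 - 5*o
x(G) = 4 + (-1 + G - 5/(-6 + G))/(2*(-60 + G)) (x(G) = 4 + ((G + (-1 - 5/(G - 6)))/(G - 60))/2 = 4 + ((G + (-1 - 5/(-6 + G)))/(-60 + G))/2 = 4 + ((-1 + G - 5/(-6 + G))/(-60 + G))/2 = 4 + (-1 + G - 5/(-6 + G))/(2*(-60 + G)))
-4587 + x(v(-3)) = -4587 + (-5 - (-6 + 1/(-8 - 3))*(481 - 9/(-8 - 3)))/(2*(-60 + 1/(-8 - 3))*(-6 + 1/(-8 - 3))) = -4587 + (-5 - (-6 + 1/(-11))*(481 - 9/(-11)))/(2*(-60 + 1/(-11))*(-6 + 1/(-11))) = -4587 + (-5 - (-6 - 1/11)*(481 - 9*(-1/11)))/(2*(-60 - 1/11)*(-6 - 1/11)) = -4587 + (-5 - 1*(-67/11)*(481 + 9/11))/(2*(-661/11)*(-67/11)) = -4587 + (1/2)*(-11/661)*(-11/67)*(-5 - 1*(-67/11)*5300/11) = -4587 + (1/2)*(-11/661)*(-11/67)*(-5 + 355100/121) = -4587 + (1/2)*(-11/661)*(-11/67)*(354495/121) = -4587 + 354495/88574 = -405934443/88574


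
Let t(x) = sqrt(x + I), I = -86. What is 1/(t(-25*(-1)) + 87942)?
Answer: 87942/7733795425 - I*sqrt(61)/7733795425 ≈ 1.1371e-5 - 1.0099e-9*I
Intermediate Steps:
t(x) = sqrt(-86 + x) (t(x) = sqrt(x - 86) = sqrt(-86 + x))
1/(t(-25*(-1)) + 87942) = 1/(sqrt(-86 - 25*(-1)) + 87942) = 1/(sqrt(-86 + 25) + 87942) = 1/(sqrt(-61) + 87942) = 1/(I*sqrt(61) + 87942) = 1/(87942 + I*sqrt(61))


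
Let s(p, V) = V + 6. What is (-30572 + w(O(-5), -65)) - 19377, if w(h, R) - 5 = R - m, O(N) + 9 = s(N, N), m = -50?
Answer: -49959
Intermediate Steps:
s(p, V) = 6 + V
O(N) = -3 + N (O(N) = -9 + (6 + N) = -3 + N)
w(h, R) = 55 + R (w(h, R) = 5 + (R - 1*(-50)) = 5 + (R + 50) = 5 + (50 + R) = 55 + R)
(-30572 + w(O(-5), -65)) - 19377 = (-30572 + (55 - 65)) - 19377 = (-30572 - 10) - 19377 = -30582 - 19377 = -49959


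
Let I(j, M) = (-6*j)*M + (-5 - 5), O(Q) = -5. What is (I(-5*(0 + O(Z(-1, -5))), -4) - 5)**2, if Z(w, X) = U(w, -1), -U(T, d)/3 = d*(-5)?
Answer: 342225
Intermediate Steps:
U(T, d) = 15*d (U(T, d) = -3*d*(-5) = -(-15)*d = 15*d)
Z(w, X) = -15 (Z(w, X) = 15*(-1) = -15)
I(j, M) = -10 - 6*M*j (I(j, M) = -6*M*j - 10 = -10 - 6*M*j)
(I(-5*(0 + O(Z(-1, -5))), -4) - 5)**2 = ((-10 - 6*(-4)*(-5*(0 - 5))) - 5)**2 = ((-10 - 6*(-4)*(-5*(-5))) - 5)**2 = ((-10 - 6*(-4)*25) - 5)**2 = ((-10 + 600) - 5)**2 = (590 - 5)**2 = 585**2 = 342225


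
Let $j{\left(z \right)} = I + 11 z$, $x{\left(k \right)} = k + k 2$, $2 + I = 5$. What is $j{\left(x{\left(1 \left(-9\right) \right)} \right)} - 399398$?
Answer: $-399692$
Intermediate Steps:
$I = 3$ ($I = -2 + 5 = 3$)
$x{\left(k \right)} = 3 k$ ($x{\left(k \right)} = k + 2 k = 3 k$)
$j{\left(z \right)} = 3 + 11 z$
$j{\left(x{\left(1 \left(-9\right) \right)} \right)} - 399398 = \left(3 + 11 \cdot 3 \cdot 1 \left(-9\right)\right) - 399398 = \left(3 + 11 \cdot 3 \left(-9\right)\right) - 399398 = \left(3 + 11 \left(-27\right)\right) - 399398 = \left(3 - 297\right) - 399398 = -294 - 399398 = -399692$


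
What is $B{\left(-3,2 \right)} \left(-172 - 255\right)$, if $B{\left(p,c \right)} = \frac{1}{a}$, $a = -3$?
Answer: $\frac{427}{3} \approx 142.33$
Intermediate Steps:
$B{\left(p,c \right)} = - \frac{1}{3}$ ($B{\left(p,c \right)} = \frac{1}{-3} = - \frac{1}{3}$)
$B{\left(-3,2 \right)} \left(-172 - 255\right) = - \frac{-172 - 255}{3} = \left(- \frac{1}{3}\right) \left(-427\right) = \frac{427}{3}$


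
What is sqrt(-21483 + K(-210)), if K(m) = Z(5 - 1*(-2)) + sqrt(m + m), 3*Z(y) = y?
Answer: sqrt(-193326 + 18*I*sqrt(105))/3 ≈ 0.069915 + 146.56*I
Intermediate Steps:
Z(y) = y/3
K(m) = 7/3 + sqrt(2)*sqrt(m) (K(m) = (5 - 1*(-2))/3 + sqrt(m + m) = (5 + 2)/3 + sqrt(2*m) = (1/3)*7 + sqrt(2)*sqrt(m) = 7/3 + sqrt(2)*sqrt(m))
sqrt(-21483 + K(-210)) = sqrt(-21483 + (7/3 + sqrt(2)*sqrt(-210))) = sqrt(-21483 + (7/3 + sqrt(2)*(I*sqrt(210)))) = sqrt(-21483 + (7/3 + 2*I*sqrt(105))) = sqrt(-64442/3 + 2*I*sqrt(105))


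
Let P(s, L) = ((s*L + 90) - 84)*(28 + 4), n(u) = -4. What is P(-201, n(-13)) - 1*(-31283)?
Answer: 57203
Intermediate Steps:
P(s, L) = 192 + 32*L*s (P(s, L) = ((L*s + 90) - 84)*32 = ((90 + L*s) - 84)*32 = (6 + L*s)*32 = 192 + 32*L*s)
P(-201, n(-13)) - 1*(-31283) = (192 + 32*(-4)*(-201)) - 1*(-31283) = (192 + 25728) + 31283 = 25920 + 31283 = 57203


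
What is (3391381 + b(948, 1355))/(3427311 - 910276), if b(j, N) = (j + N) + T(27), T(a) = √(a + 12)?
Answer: 3393684/2517035 + √39/2517035 ≈ 1.3483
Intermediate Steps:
T(a) = √(12 + a)
b(j, N) = N + j + √39 (b(j, N) = (j + N) + √(12 + 27) = (N + j) + √39 = N + j + √39)
(3391381 + b(948, 1355))/(3427311 - 910276) = (3391381 + (1355 + 948 + √39))/(3427311 - 910276) = (3391381 + (2303 + √39))/2517035 = (3393684 + √39)*(1/2517035) = 3393684/2517035 + √39/2517035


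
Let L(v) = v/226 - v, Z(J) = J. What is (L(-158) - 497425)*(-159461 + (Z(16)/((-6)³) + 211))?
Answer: 241608439570000/3051 ≈ 7.9190e+10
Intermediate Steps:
L(v) = -225*v/226 (L(v) = v*(1/226) - v = v/226 - v = -225*v/226)
(L(-158) - 497425)*(-159461 + (Z(16)/((-6)³) + 211)) = (-225/226*(-158) - 497425)*(-159461 + (16/((-6)³) + 211)) = (17775/113 - 497425)*(-159461 + (16/(-216) + 211)) = -56191250*(-159461 + (16*(-1/216) + 211))/113 = -56191250*(-159461 + (-2/27 + 211))/113 = -56191250*(-159461 + 5695/27)/113 = -56191250/113*(-4299752/27) = 241608439570000/3051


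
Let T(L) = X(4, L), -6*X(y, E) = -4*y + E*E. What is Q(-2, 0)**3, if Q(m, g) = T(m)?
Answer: 8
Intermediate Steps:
X(y, E) = -E**2/6 + 2*y/3 (X(y, E) = -(-4*y + E*E)/6 = -(-4*y + E**2)/6 = -(E**2 - 4*y)/6 = -E**2/6 + 2*y/3)
T(L) = 8/3 - L**2/6 (T(L) = -L**2/6 + (2/3)*4 = -L**2/6 + 8/3 = 8/3 - L**2/6)
Q(m, g) = 8/3 - m**2/6
Q(-2, 0)**3 = (8/3 - 1/6*(-2)**2)**3 = (8/3 - 1/6*4)**3 = (8/3 - 2/3)**3 = 2**3 = 8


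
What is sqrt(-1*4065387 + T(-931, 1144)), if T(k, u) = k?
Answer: I*sqrt(4066318) ≈ 2016.5*I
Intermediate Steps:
sqrt(-1*4065387 + T(-931, 1144)) = sqrt(-1*4065387 - 931) = sqrt(-4065387 - 931) = sqrt(-4066318) = I*sqrt(4066318)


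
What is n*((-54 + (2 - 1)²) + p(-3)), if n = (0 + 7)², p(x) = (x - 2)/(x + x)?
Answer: -15337/6 ≈ -2556.2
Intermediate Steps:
p(x) = (-2 + x)/(2*x) (p(x) = (-2 + x)/((2*x)) = (-2 + x)*(1/(2*x)) = (-2 + x)/(2*x))
n = 49 (n = 7² = 49)
n*((-54 + (2 - 1)²) + p(-3)) = 49*((-54 + (2 - 1)²) + (½)*(-2 - 3)/(-3)) = 49*((-54 + 1²) + (½)*(-⅓)*(-5)) = 49*((-54 + 1) + ⅚) = 49*(-53 + ⅚) = 49*(-313/6) = -15337/6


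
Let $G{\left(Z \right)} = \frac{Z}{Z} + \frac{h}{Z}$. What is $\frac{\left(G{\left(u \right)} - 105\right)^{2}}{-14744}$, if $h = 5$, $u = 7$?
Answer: $- \frac{522729}{722456} \approx -0.72354$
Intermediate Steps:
$G{\left(Z \right)} = 1 + \frac{5}{Z}$ ($G{\left(Z \right)} = \frac{Z}{Z} + \frac{5}{Z} = 1 + \frac{5}{Z}$)
$\frac{\left(G{\left(u \right)} - 105\right)^{2}}{-14744} = \frac{\left(\frac{5 + 7}{7} - 105\right)^{2}}{-14744} = \left(\frac{1}{7} \cdot 12 - 105\right)^{2} \left(- \frac{1}{14744}\right) = \left(\frac{12}{7} - 105\right)^{2} \left(- \frac{1}{14744}\right) = \left(- \frac{723}{7}\right)^{2} \left(- \frac{1}{14744}\right) = \frac{522729}{49} \left(- \frac{1}{14744}\right) = - \frac{522729}{722456}$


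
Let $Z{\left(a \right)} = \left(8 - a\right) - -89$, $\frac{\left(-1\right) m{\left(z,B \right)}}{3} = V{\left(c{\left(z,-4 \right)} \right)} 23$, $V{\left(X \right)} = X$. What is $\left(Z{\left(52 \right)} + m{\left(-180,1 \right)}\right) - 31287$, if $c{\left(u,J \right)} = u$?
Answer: $-18822$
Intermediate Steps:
$m{\left(z,B \right)} = - 69 z$ ($m{\left(z,B \right)} = - 3 z 23 = - 3 \cdot 23 z = - 69 z$)
$Z{\left(a \right)} = 97 - a$ ($Z{\left(a \right)} = \left(8 - a\right) + 89 = 97 - a$)
$\left(Z{\left(52 \right)} + m{\left(-180,1 \right)}\right) - 31287 = \left(\left(97 - 52\right) - -12420\right) - 31287 = \left(\left(97 - 52\right) + 12420\right) - 31287 = \left(45 + 12420\right) - 31287 = 12465 - 31287 = -18822$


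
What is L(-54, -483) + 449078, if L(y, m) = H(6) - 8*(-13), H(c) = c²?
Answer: 449218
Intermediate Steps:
L(y, m) = 140 (L(y, m) = 6² - 8*(-13) = 36 + 104 = 140)
L(-54, -483) + 449078 = 140 + 449078 = 449218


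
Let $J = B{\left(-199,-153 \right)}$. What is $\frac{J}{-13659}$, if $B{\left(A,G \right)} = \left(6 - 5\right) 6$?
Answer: $- \frac{2}{4553} \approx -0.00043927$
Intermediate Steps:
$B{\left(A,G \right)} = 6$ ($B{\left(A,G \right)} = 1 \cdot 6 = 6$)
$J = 6$
$\frac{J}{-13659} = \frac{6}{-13659} = 6 \left(- \frac{1}{13659}\right) = - \frac{2}{4553}$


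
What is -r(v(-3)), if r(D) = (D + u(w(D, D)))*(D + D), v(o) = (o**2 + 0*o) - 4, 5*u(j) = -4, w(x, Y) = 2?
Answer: -42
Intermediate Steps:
u(j) = -4/5 (u(j) = (1/5)*(-4) = -4/5)
v(o) = -4 + o**2 (v(o) = (o**2 + 0) - 4 = o**2 - 4 = -4 + o**2)
r(D) = 2*D*(-4/5 + D) (r(D) = (D - 4/5)*(D + D) = (-4/5 + D)*(2*D) = 2*D*(-4/5 + D))
-r(v(-3)) = -2*(-4 + (-3)**2)*(-4 + 5*(-4 + (-3)**2))/5 = -2*(-4 + 9)*(-4 + 5*(-4 + 9))/5 = -2*5*(-4 + 5*5)/5 = -2*5*(-4 + 25)/5 = -2*5*21/5 = -1*42 = -42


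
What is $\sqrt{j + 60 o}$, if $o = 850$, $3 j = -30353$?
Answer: $\frac{7 \sqrt{7509}}{3} \approx 202.19$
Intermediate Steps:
$j = - \frac{30353}{3}$ ($j = \frac{1}{3} \left(-30353\right) = - \frac{30353}{3} \approx -10118.0$)
$\sqrt{j + 60 o} = \sqrt{- \frac{30353}{3} + 60 \cdot 850} = \sqrt{- \frac{30353}{3} + 51000} = \sqrt{\frac{122647}{3}} = \frac{7 \sqrt{7509}}{3}$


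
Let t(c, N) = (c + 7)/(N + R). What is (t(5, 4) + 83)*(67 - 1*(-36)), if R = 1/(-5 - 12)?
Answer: 593795/67 ≈ 8862.6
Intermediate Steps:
R = -1/17 (R = 1/(-17) = -1/17 ≈ -0.058824)
t(c, N) = (7 + c)/(-1/17 + N) (t(c, N) = (c + 7)/(N - 1/17) = (7 + c)/(-1/17 + N))
(t(5, 4) + 83)*(67 - 1*(-36)) = (17*(7 + 5)/(-1 + 17*4) + 83)*(67 - 1*(-36)) = (17*12/(-1 + 68) + 83)*(67 + 36) = (17*12/67 + 83)*103 = (17*(1/67)*12 + 83)*103 = (204/67 + 83)*103 = (5765/67)*103 = 593795/67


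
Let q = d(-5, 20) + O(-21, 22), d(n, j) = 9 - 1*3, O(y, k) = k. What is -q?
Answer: -28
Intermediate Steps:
d(n, j) = 6 (d(n, j) = 9 - 3 = 6)
q = 28 (q = 6 + 22 = 28)
-q = -1*28 = -28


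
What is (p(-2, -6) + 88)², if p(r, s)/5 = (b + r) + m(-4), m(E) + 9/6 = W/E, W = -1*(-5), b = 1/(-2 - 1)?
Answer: 564001/144 ≈ 3916.7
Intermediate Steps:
b = -⅓ (b = 1/(-3) = -⅓ ≈ -0.33333)
W = 5
m(E) = -3/2 + 5/E
p(r, s) = -185/12 + 5*r (p(r, s) = 5*((-⅓ + r) + (-3/2 + 5/(-4))) = 5*((-⅓ + r) + (-3/2 + 5*(-¼))) = 5*((-⅓ + r) + (-3/2 - 5/4)) = 5*((-⅓ + r) - 11/4) = 5*(-37/12 + r) = -185/12 + 5*r)
(p(-2, -6) + 88)² = ((-185/12 + 5*(-2)) + 88)² = ((-185/12 - 10) + 88)² = (-305/12 + 88)² = (751/12)² = 564001/144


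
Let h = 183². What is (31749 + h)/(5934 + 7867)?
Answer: 65238/13801 ≈ 4.7271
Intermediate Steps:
h = 33489
(31749 + h)/(5934 + 7867) = (31749 + 33489)/(5934 + 7867) = 65238/13801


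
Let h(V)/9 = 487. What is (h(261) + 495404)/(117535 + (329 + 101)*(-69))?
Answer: 499787/87865 ≈ 5.6881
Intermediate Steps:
h(V) = 4383 (h(V) = 9*487 = 4383)
(h(261) + 495404)/(117535 + (329 + 101)*(-69)) = (4383 + 495404)/(117535 + (329 + 101)*(-69)) = 499787/(117535 + 430*(-69)) = 499787/(117535 - 29670) = 499787/87865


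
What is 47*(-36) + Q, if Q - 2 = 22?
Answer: -1668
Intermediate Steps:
Q = 24 (Q = 2 + 22 = 24)
47*(-36) + Q = 47*(-36) + 24 = -1692 + 24 = -1668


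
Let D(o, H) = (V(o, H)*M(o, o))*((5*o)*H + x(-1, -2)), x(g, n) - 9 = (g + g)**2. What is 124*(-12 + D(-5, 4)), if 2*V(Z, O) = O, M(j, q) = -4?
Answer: 84816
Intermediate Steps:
x(g, n) = 9 + 4*g**2 (x(g, n) = 9 + (g + g)**2 = 9 + (2*g)**2 = 9 + 4*g**2)
V(Z, O) = O/2
D(o, H) = -2*H*(13 + 5*H*o) (D(o, H) = ((H/2)*(-4))*((5*o)*H + (9 + 4*(-1)**2)) = (-2*H)*(5*H*o + (9 + 4*1)) = (-2*H)*(5*H*o + (9 + 4)) = (-2*H)*(5*H*o + 13) = (-2*H)*(13 + 5*H*o) = -2*H*(13 + 5*H*o))
124*(-12 + D(-5, 4)) = 124*(-12 - 2*4*(13 + 5*4*(-5))) = 124*(-12 - 2*4*(13 - 100)) = 124*(-12 - 2*4*(-87)) = 124*(-12 + 696) = 124*684 = 84816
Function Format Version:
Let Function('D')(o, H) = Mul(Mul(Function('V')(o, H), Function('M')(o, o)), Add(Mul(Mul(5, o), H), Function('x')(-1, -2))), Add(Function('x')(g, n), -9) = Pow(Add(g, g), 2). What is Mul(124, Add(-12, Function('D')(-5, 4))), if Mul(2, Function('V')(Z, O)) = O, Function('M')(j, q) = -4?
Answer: 84816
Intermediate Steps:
Function('x')(g, n) = Add(9, Mul(4, Pow(g, 2))) (Function('x')(g, n) = Add(9, Pow(Add(g, g), 2)) = Add(9, Pow(Mul(2, g), 2)) = Add(9, Mul(4, Pow(g, 2))))
Function('V')(Z, O) = Mul(Rational(1, 2), O)
Function('D')(o, H) = Mul(-2, H, Add(13, Mul(5, H, o))) (Function('D')(o, H) = Mul(Mul(Mul(Rational(1, 2), H), -4), Add(Mul(Mul(5, o), H), Add(9, Mul(4, Pow(-1, 2))))) = Mul(Mul(-2, H), Add(Mul(5, H, o), Add(9, Mul(4, 1)))) = Mul(Mul(-2, H), Add(Mul(5, H, o), Add(9, 4))) = Mul(Mul(-2, H), Add(Mul(5, H, o), 13)) = Mul(Mul(-2, H), Add(13, Mul(5, H, o))) = Mul(-2, H, Add(13, Mul(5, H, o))))
Mul(124, Add(-12, Function('D')(-5, 4))) = Mul(124, Add(-12, Mul(-2, 4, Add(13, Mul(5, 4, -5))))) = Mul(124, Add(-12, Mul(-2, 4, Add(13, -100)))) = Mul(124, Add(-12, Mul(-2, 4, -87))) = Mul(124, Add(-12, 696)) = Mul(124, 684) = 84816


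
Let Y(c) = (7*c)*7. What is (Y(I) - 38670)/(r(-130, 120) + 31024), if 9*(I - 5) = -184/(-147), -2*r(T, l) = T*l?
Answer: -1037291/1048248 ≈ -0.98955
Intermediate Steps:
r(T, l) = -T*l/2
I = 6799/1323 (I = 5 + (-184/(-147))/9 = 5 + (-184*(-1/147))/9 = 5 + (⅑)*(184/147) = 5 + 184/1323 = 6799/1323 ≈ 5.1391)
Y(c) = 49*c
(Y(I) - 38670)/(r(-130, 120) + 31024) = (49*(6799/1323) - 38670)/(-½*(-130)*120 + 31024) = (6799/27 - 38670)/(7800 + 31024) = -1037291/27/38824 = -1037291/27*1/38824 = -1037291/1048248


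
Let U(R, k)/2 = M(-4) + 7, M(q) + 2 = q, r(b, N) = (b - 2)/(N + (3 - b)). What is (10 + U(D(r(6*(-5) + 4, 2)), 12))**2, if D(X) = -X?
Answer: 144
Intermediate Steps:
r(b, N) = (-2 + b)/(3 + N - b)
M(q) = -2 + q
U(R, k) = 2 (U(R, k) = 2*((-2 - 4) + 7) = 2*(-6 + 7) = 2*1 = 2)
(10 + U(D(r(6*(-5) + 4, 2)), 12))**2 = (10 + 2)**2 = 12**2 = 144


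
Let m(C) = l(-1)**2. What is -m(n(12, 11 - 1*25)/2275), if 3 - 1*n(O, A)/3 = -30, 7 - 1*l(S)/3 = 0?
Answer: -441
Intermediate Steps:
l(S) = 21 (l(S) = 21 - 3*0 = 21 + 0 = 21)
n(O, A) = 99 (n(O, A) = 9 - 3*(-30) = 9 + 90 = 99)
m(C) = 441 (m(C) = 21**2 = 441)
-m(n(12, 11 - 1*25)/2275) = -1*441 = -441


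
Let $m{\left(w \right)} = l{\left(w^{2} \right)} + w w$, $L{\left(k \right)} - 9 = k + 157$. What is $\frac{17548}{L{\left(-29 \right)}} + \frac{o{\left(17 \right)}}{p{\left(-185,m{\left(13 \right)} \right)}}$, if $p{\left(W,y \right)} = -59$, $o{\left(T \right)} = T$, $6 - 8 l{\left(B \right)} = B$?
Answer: $\frac{1033003}{8083} \approx 127.8$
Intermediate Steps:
$l{\left(B \right)} = \frac{3}{4} - \frac{B}{8}$
$L{\left(k \right)} = 166 + k$ ($L{\left(k \right)} = 9 + \left(k + 157\right) = 9 + \left(157 + k\right) = 166 + k$)
$m{\left(w \right)} = \frac{3}{4} + \frac{7 w^{2}}{8}$ ($m{\left(w \right)} = \left(\frac{3}{4} - \frac{w^{2}}{8}\right) + w w = \left(\frac{3}{4} - \frac{w^{2}}{8}\right) + w^{2} = \frac{3}{4} + \frac{7 w^{2}}{8}$)
$\frac{17548}{L{\left(-29 \right)}} + \frac{o{\left(17 \right)}}{p{\left(-185,m{\left(13 \right)} \right)}} = \frac{17548}{166 - 29} + \frac{17}{-59} = \frac{17548}{137} + 17 \left(- \frac{1}{59}\right) = 17548 \cdot \frac{1}{137} - \frac{17}{59} = \frac{17548}{137} - \frac{17}{59} = \frac{1033003}{8083}$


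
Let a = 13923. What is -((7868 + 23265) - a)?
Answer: -17210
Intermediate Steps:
-((7868 + 23265) - a) = -((7868 + 23265) - 1*13923) = -(31133 - 13923) = -1*17210 = -17210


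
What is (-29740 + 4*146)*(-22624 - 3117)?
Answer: 750504596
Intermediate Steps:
(-29740 + 4*146)*(-22624 - 3117) = (-29740 + 584)*(-25741) = -29156*(-25741) = 750504596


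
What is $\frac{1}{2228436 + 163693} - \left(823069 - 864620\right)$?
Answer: $\frac{99395352080}{2392129} \approx 41551.0$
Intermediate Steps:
$\frac{1}{2228436 + 163693} - \left(823069 - 864620\right) = \frac{1}{2392129} - -41551 = \frac{1}{2392129} + 41551 = \frac{99395352080}{2392129}$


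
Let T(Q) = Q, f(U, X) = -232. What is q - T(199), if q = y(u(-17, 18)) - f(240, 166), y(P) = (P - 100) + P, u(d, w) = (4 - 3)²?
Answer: -65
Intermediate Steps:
u(d, w) = 1 (u(d, w) = 1² = 1)
y(P) = -100 + 2*P (y(P) = (-100 + P) + P = -100 + 2*P)
q = 134 (q = (-100 + 2*1) - 1*(-232) = (-100 + 2) + 232 = -98 + 232 = 134)
q - T(199) = 134 - 1*199 = 134 - 199 = -65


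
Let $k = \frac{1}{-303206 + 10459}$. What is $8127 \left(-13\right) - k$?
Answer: $- \frac{30929013296}{292747} \approx -1.0565 \cdot 10^{5}$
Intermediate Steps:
$k = - \frac{1}{292747}$ ($k = \frac{1}{-292747} = - \frac{1}{292747} \approx -3.4159 \cdot 10^{-6}$)
$8127 \left(-13\right) - k = 8127 \left(-13\right) - - \frac{1}{292747} = -105651 + \frac{1}{292747} = - \frac{30929013296}{292747}$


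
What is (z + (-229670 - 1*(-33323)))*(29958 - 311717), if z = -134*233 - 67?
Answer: 64138491724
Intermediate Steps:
z = -31289 (z = -31222 - 67 = -31289)
(z + (-229670 - 1*(-33323)))*(29958 - 311717) = (-31289 + (-229670 - 1*(-33323)))*(29958 - 311717) = (-31289 + (-229670 + 33323))*(-281759) = (-31289 - 196347)*(-281759) = -227636*(-281759) = 64138491724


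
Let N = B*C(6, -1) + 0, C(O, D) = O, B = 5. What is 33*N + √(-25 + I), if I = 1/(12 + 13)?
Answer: 990 + 4*I*√39/5 ≈ 990.0 + 4.996*I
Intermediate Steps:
N = 30 (N = 5*6 + 0 = 30 + 0 = 30)
I = 1/25 ≈ 0.040000
33*N + √(-25 + I) = 33*30 + √(-25 + 1/25) = 990 + √(-624/25) = 990 + 4*I*√39/5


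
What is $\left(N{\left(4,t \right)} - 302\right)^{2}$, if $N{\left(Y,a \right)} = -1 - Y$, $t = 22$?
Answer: $94249$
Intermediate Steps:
$\left(N{\left(4,t \right)} - 302\right)^{2} = \left(\left(-1 - 4\right) - 302\right)^{2} = \left(-5 - 302\right)^{2} = \left(-307\right)^{2} = 94249$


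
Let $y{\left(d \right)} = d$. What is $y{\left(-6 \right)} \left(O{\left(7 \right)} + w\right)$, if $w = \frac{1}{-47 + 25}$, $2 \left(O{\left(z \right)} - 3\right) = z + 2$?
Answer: $- \frac{492}{11} \approx -44.727$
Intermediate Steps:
$O{\left(z \right)} = 4 + \frac{z}{2}$ ($O{\left(z \right)} = 3 + \frac{z + 2}{2} = 3 + \frac{2 + z}{2} = 3 + \left(1 + \frac{z}{2}\right) = 4 + \frac{z}{2}$)
$w = - \frac{1}{22}$ ($w = \frac{1}{-22} = - \frac{1}{22} \approx -0.045455$)
$y{\left(-6 \right)} \left(O{\left(7 \right)} + w\right) = - 6 \left(\left(4 + \frac{1}{2} \cdot 7\right) - \frac{1}{22}\right) = - 6 \left(\left(4 + \frac{7}{2}\right) - \frac{1}{22}\right) = - 6 \left(\frac{15}{2} - \frac{1}{22}\right) = \left(-6\right) \frac{82}{11} = - \frac{492}{11}$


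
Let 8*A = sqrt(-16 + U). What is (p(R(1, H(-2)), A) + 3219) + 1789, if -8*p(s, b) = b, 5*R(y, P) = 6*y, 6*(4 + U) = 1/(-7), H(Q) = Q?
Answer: 5008 - 29*I*sqrt(42)/2688 ≈ 5008.0 - 0.069919*I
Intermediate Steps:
U = -169/42 (U = -4 + (1/6)/(-7) = -4 + (1/6)*(-1/7) = -4 - 1/42 = -169/42 ≈ -4.0238)
R(y, P) = 6*y/5 (R(y, P) = (6*y)/5 = 6*y/5)
A = 29*I*sqrt(42)/336 (A = sqrt(-16 - 169/42)/8 = sqrt(-841/42)/8 = (29*I*sqrt(42)/42)/8 = 29*I*sqrt(42)/336 ≈ 0.55935*I)
p(s, b) = -b/8
(p(R(1, H(-2)), A) + 3219) + 1789 = (-29*I*sqrt(42)/2688 + 3219) + 1789 = (3219 - 29*I*sqrt(42)/2688) + 1789 = 5008 - 29*I*sqrt(42)/2688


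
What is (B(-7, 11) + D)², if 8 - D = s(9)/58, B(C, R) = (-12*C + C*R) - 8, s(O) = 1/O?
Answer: 13344409/272484 ≈ 48.973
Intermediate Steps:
s(O) = 1/O
B(C, R) = -8 - 12*C + C*R
D = 4175/522 (D = 8 - 1/(9*58) = 8 - 1*1/522 = 8 - 1/522 = 4175/522 ≈ 7.9981)
(B(-7, 11) + D)² = ((-8 - 12*(-7) - 7*11) + 4175/522)² = ((-8 + 84 - 77) + 4175/522)² = (-1 + 4175/522)² = (3653/522)² = 13344409/272484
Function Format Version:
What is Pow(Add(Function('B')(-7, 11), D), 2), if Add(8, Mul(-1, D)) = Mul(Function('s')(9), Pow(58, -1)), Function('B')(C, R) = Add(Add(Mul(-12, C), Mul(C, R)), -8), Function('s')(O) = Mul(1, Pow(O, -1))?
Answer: Rational(13344409, 272484) ≈ 48.973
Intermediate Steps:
Function('s')(O) = Pow(O, -1)
Function('B')(C, R) = Add(-8, Mul(-12, C), Mul(C, R))
D = Rational(4175, 522) (D = Add(8, Mul(-1, Mul(Pow(9, -1), Pow(58, -1)))) = Add(8, Mul(-1, Mul(Rational(1, 9), Rational(1, 58)))) = Add(8, Mul(-1, Rational(1, 522))) = Add(8, Rational(-1, 522)) = Rational(4175, 522) ≈ 7.9981)
Pow(Add(Function('B')(-7, 11), D), 2) = Pow(Add(Add(-8, Mul(-12, -7), Mul(-7, 11)), Rational(4175, 522)), 2) = Pow(Add(Add(-8, 84, -77), Rational(4175, 522)), 2) = Pow(Add(-1, Rational(4175, 522)), 2) = Pow(Rational(3653, 522), 2) = Rational(13344409, 272484)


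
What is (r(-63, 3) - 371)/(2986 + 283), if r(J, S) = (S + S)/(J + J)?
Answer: -7792/68649 ≈ -0.11350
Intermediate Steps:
r(J, S) = S/J (r(J, S) = (2*S)/((2*J)) = (2*S)*(1/(2*J)) = S/J)
(r(-63, 3) - 371)/(2986 + 283) = (3/(-63) - 371)/(2986 + 283) = (3*(-1/63) - 371)/3269 = (-1/21 - 371)*(1/3269) = -7792/21*1/3269 = -7792/68649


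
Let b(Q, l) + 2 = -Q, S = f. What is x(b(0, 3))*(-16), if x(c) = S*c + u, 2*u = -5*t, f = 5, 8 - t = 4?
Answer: 320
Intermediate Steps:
t = 4 (t = 8 - 1*4 = 8 - 4 = 4)
S = 5
u = -10 (u = (-5*4)/2 = (½)*(-20) = -10)
b(Q, l) = -2 - Q
x(c) = -10 + 5*c (x(c) = 5*c - 10 = -10 + 5*c)
x(b(0, 3))*(-16) = (-10 + 5*(-2 - 1*0))*(-16) = (-10 + 5*(-2 + 0))*(-16) = (-10 + 5*(-2))*(-16) = (-10 - 10)*(-16) = -20*(-16) = 320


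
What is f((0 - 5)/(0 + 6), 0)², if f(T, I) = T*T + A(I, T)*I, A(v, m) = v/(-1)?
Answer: 625/1296 ≈ 0.48225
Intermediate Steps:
A(v, m) = -v (A(v, m) = v*(-1) = -v)
f(T, I) = T² - I² (f(T, I) = T*T + (-I)*I = T² - I²)
f((0 - 5)/(0 + 6), 0)² = (((0 - 5)/(0 + 6))² - 1*0²)² = ((-5/6)² - 1*0)² = ((-5*⅙)² + 0)² = ((-⅚)² + 0)² = (25/36 + 0)² = (25/36)² = 625/1296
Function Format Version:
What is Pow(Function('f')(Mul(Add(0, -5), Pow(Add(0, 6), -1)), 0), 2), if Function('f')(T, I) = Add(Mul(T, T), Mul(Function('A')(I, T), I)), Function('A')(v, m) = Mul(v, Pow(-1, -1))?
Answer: Rational(625, 1296) ≈ 0.48225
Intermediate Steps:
Function('A')(v, m) = Mul(-1, v) (Function('A')(v, m) = Mul(v, -1) = Mul(-1, v))
Function('f')(T, I) = Add(Pow(T, 2), Mul(-1, Pow(I, 2))) (Function('f')(T, I) = Add(Mul(T, T), Mul(Mul(-1, I), I)) = Add(Pow(T, 2), Mul(-1, Pow(I, 2))))
Pow(Function('f')(Mul(Add(0, -5), Pow(Add(0, 6), -1)), 0), 2) = Pow(Add(Pow(Mul(Add(0, -5), Pow(Add(0, 6), -1)), 2), Mul(-1, Pow(0, 2))), 2) = Pow(Add(Pow(Mul(-5, Pow(6, -1)), 2), Mul(-1, 0)), 2) = Pow(Add(Pow(Mul(-5, Rational(1, 6)), 2), 0), 2) = Pow(Add(Pow(Rational(-5, 6), 2), 0), 2) = Pow(Add(Rational(25, 36), 0), 2) = Pow(Rational(25, 36), 2) = Rational(625, 1296)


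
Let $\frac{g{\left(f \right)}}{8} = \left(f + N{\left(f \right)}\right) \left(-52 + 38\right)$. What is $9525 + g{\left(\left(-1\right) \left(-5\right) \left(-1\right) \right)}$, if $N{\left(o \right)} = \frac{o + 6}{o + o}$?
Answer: $\frac{50481}{5} \approx 10096.0$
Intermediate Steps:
$N{\left(o \right)} = \frac{6 + o}{2 o}$
$g{\left(f \right)} = - 112 f - \frac{56 \left(6 + f\right)}{f}$ ($g{\left(f \right)} = 8 \left(f + \frac{6 + f}{2 f}\right) \left(-52 + 38\right) = 8 \left(f + \frac{6 + f}{2 f}\right) \left(-14\right) = 8 \left(- 14 f - \frac{7 \left(6 + f\right)}{f}\right) = - 112 f - \frac{56 \left(6 + f\right)}{f}$)
$9525 + g{\left(\left(-1\right) \left(-5\right) \left(-1\right) \right)} = 9525 - \left(56 - \frac{336}{5} + 112 \left(\left(-1\right) \left(-5\right)\right) \left(-1\right)\right) = 9525 - \left(56 - \frac{336}{5} + 112 \cdot 5 \left(-1\right)\right) = 9525 - \left(-504 - \frac{336}{5}\right) = 9525 - - \frac{2856}{5} = 9525 + \left(-56 + \frac{336}{5} + 560\right) = 9525 + \frac{2856}{5} = \frac{50481}{5}$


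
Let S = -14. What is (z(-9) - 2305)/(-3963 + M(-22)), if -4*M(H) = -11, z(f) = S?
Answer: 9276/15841 ≈ 0.58557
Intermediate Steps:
z(f) = -14
M(H) = 11/4 (M(H) = -¼*(-11) = 11/4)
(z(-9) - 2305)/(-3963 + M(-22)) = (-14 - 2305)/(-3963 + 11/4) = -2319/(-15841/4) = -2319*(-4/15841) = 9276/15841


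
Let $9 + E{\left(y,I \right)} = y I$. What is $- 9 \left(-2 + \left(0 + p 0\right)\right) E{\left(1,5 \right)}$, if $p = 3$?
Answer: $-72$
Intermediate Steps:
$E{\left(y,I \right)} = -9 + I y$ ($E{\left(y,I \right)} = -9 + y I = -9 + I y$)
$- 9 \left(-2 + \left(0 + p 0\right)\right) E{\left(1,5 \right)} = - 9 \left(-2 + \left(0 + 3 \cdot 0\right)\right) \left(-9 + 5 \cdot 1\right) = - 9 \left(-2 + \left(0 + 0\right)\right) \left(-9 + 5\right) = - 9 \left(-2 + 0\right) \left(-4\right) = \left(-9\right) \left(-2\right) \left(-4\right) = 18 \left(-4\right) = -72$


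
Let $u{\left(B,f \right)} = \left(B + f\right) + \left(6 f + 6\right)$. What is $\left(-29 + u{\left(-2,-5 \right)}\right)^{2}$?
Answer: $3600$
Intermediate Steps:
$u{\left(B,f \right)} = 6 + B + 7 f$ ($u{\left(B,f \right)} = \left(B + f\right) + \left(6 + 6 f\right) = 6 + B + 7 f$)
$\left(-29 + u{\left(-2,-5 \right)}\right)^{2} = \left(-29 + \left(6 - 2 + 7 \left(-5\right)\right)\right)^{2} = \left(-29 - 31\right)^{2} = \left(-60\right)^{2} = 3600$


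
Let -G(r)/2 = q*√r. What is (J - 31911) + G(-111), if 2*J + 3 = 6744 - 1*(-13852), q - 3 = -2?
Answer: -43229/2 - 2*I*√111 ≈ -21615.0 - 21.071*I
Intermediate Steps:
q = 1 (q = 3 - 2 = 1)
G(r) = -2*√r
J = 20593/2 (J = -3/2 + (6744 - 1*(-13852))/2 = -3/2 + (6744 + 13852)/2 = -3/2 + (½)*20596 = -3/2 + 10298 = 20593/2 ≈ 10297.)
(J - 31911) + G(-111) = (20593/2 - 31911) - 2*I*√111 = -43229/2 - 2*I*√111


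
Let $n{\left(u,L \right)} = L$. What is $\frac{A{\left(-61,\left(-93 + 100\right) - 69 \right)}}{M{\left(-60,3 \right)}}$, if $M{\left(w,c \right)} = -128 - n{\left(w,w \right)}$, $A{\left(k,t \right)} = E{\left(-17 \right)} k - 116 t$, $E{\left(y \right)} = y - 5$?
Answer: $- \frac{251}{2} \approx -125.5$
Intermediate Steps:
$E{\left(y \right)} = -5 + y$ ($E{\left(y \right)} = y - 5 = -5 + y$)
$A{\left(k,t \right)} = - 116 t - 22 k$ ($A{\left(k,t \right)} = \left(-5 - 17\right) k - 116 t = - 22 k - 116 t = - 116 t - 22 k$)
$M{\left(w,c \right)} = -128 - w$
$\frac{A{\left(-61,\left(-93 + 100\right) - 69 \right)}}{M{\left(-60,3 \right)}} = \frac{- 116 \left(\left(-93 + 100\right) - 69\right) - -1342}{-128 - -60} = \frac{- 116 \left(7 - 69\right) + 1342}{-128 + 60} = \frac{\left(-116\right) \left(-62\right) + 1342}{-68} = \left(7192 + 1342\right) \left(- \frac{1}{68}\right) = 8534 \left(- \frac{1}{68}\right) = - \frac{251}{2}$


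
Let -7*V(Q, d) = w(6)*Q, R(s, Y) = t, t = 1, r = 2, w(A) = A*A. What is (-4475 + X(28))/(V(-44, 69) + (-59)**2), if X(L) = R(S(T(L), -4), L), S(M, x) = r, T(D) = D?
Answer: -31318/25951 ≈ -1.2068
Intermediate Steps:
w(A) = A**2
S(M, x) = 2
R(s, Y) = 1
X(L) = 1
V(Q, d) = -36*Q/7 (V(Q, d) = -6**2*Q/7 = -36*Q/7)
(-4475 + X(28))/(V(-44, 69) + (-59)**2) = (-4475 + 1)/(-36/7*(-44) + (-59)**2) = -4474/(1584/7 + 3481) = -4474/25951/7 = -4474*7/25951 = -31318/25951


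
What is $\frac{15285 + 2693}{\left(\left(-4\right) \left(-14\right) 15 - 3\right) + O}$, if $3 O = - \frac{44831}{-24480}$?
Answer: $\frac{1320304320}{61514111} \approx 21.463$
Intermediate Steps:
$O = \frac{44831}{73440}$ ($O = \frac{\left(-44831\right) \frac{1}{-24480}}{3} = \frac{\left(-44831\right) \left(- \frac{1}{24480}\right)}{3} = \frac{1}{3} \cdot \frac{44831}{24480} = \frac{44831}{73440} \approx 0.61044$)
$\frac{15285 + 2693}{\left(\left(-4\right) \left(-14\right) 15 - 3\right) + O} = \frac{15285 + 2693}{\left(\left(-4\right) \left(-14\right) 15 - 3\right) + \frac{44831}{73440}} = \frac{17978}{\left(56 \cdot 15 - 3\right) + \frac{44831}{73440}} = \frac{17978}{\left(840 - 3\right) + \frac{44831}{73440}} = \frac{17978}{837 + \frac{44831}{73440}} = \frac{17978}{\frac{61514111}{73440}} = 17978 \cdot \frac{73440}{61514111} = \frac{1320304320}{61514111}$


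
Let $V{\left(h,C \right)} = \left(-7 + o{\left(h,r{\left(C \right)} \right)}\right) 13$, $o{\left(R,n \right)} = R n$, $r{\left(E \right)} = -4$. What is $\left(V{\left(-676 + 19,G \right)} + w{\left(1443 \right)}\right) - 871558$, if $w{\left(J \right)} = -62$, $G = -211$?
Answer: $-837547$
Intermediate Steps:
$V{\left(h,C \right)} = -91 - 52 h$ ($V{\left(h,C \right)} = \left(-7 + h \left(-4\right)\right) 13 = \left(-7 - 4 h\right) 13 = -91 - 52 h$)
$\left(V{\left(-676 + 19,G \right)} + w{\left(1443 \right)}\right) - 871558 = \left(\left(-91 - 52 \left(-676 + 19\right)\right) - 62\right) - 871558 = \left(\left(-91 - -34164\right) - 62\right) - 871558 = \left(\left(-91 + 34164\right) - 62\right) - 871558 = \left(34073 - 62\right) - 871558 = 34011 - 871558 = -837547$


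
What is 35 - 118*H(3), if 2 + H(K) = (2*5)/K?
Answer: -367/3 ≈ -122.33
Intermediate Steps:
H(K) = -2 + 10/K (H(K) = -2 + (2*5)/K = -2 + 10/K)
35 - 118*H(3) = 35 - 118*(-2 + 10/3) = 35 - 118*4/3 = 35 - 472/3 = -367/3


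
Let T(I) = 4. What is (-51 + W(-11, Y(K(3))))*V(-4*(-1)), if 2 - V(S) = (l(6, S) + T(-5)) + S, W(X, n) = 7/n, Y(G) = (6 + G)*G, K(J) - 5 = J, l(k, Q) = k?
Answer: 2445/4 ≈ 611.25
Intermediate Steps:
K(J) = 5 + J
Y(G) = G*(6 + G)
V(S) = -8 - S (V(S) = 2 - ((6 + 4) + S) = 2 - (10 + S) = 2 + (-10 - S) = -8 - S)
(-51 + W(-11, Y(K(3))))*V(-4*(-1)) = (-51 + 7/(((5 + 3)*(6 + (5 + 3)))))*(-8 - (-4)*(-1)) = (-51 + 7/((8*(6 + 8))))*(-8 - 1*4) = (-51 + 7/((8*14)))*(-8 - 4) = (-51 + 7/112)*(-12) = (-51 + 7*(1/112))*(-12) = (-51 + 1/16)*(-12) = -815/16*(-12) = 2445/4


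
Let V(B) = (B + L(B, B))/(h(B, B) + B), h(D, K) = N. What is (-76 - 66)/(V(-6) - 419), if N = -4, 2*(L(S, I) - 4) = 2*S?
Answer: 710/2091 ≈ 0.33955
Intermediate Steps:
L(S, I) = 4 + S (L(S, I) = 4 + (2*S)/2 = 4 + S)
h(D, K) = -4
V(B) = (4 + 2*B)/(-4 + B) (V(B) = (B + (4 + B))/(-4 + B) = (4 + 2*B)/(-4 + B))
(-76 - 66)/(V(-6) - 419) = (-76 - 66)/(2*(2 - 6)/(-4 - 6) - 419) = -142/(2*(-4)/(-10) - 419) = -142/(2*(-1/10)*(-4) - 419) = -142/(4/5 - 419) = -142/(-2091/5) = -142*(-5/2091) = 710/2091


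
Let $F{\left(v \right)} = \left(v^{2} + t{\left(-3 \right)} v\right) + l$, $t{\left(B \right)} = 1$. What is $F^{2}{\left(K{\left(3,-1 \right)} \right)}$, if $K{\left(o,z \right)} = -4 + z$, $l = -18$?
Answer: $4$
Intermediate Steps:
$F{\left(v \right)} = -18 + v + v^{2}$ ($F{\left(v \right)} = \left(v^{2} + 1 v\right) - 18 = \left(v^{2} + v\right) - 18 = \left(v + v^{2}\right) - 18 = -18 + v + v^{2}$)
$F^{2}{\left(K{\left(3,-1 \right)} \right)} = \left(-18 - 5 + \left(-4 - 1\right)^{2}\right)^{2} = \left(-18 - 5 + \left(-5\right)^{2}\right)^{2} = \left(-18 - 5 + 25\right)^{2} = 2^{2} = 4$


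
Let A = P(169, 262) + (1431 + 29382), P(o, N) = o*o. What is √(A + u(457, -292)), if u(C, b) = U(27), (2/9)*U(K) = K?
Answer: √237982/2 ≈ 243.92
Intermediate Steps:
U(K) = 9*K/2
u(C, b) = 243/2 (u(C, b) = (9/2)*27 = 243/2)
P(o, N) = o²
A = 59374 (A = 169² + (1431 + 29382) = 28561 + 30813 = 59374)
√(A + u(457, -292)) = √(59374 + 243/2) = √(118991/2) = √237982/2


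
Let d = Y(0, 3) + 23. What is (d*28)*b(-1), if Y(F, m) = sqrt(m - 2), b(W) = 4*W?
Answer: -2688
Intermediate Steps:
Y(F, m) = sqrt(-2 + m)
d = 24 (d = sqrt(-2 + 3) + 23 = sqrt(1) + 23 = 1 + 23 = 24)
(d*28)*b(-1) = (24*28)*(4*(-1)) = 672*(-4) = -2688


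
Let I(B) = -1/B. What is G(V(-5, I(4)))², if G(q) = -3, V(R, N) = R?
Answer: 9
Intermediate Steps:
G(V(-5, I(4)))² = (-3)² = 9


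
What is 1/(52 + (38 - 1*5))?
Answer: 1/85 ≈ 0.011765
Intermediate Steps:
1/(52 + (38 - 1*5)) = 1/(52 + (38 - 5)) = 1/(52 + 33) = 1/85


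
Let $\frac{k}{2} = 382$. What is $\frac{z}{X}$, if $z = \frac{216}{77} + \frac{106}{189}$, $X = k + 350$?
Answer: $\frac{3499}{1158003} \approx 0.0030216$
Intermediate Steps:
$k = 764$ ($k = 2 \cdot 382 = 764$)
$X = 1114$ ($X = 764 + 350 = 1114$)
$z = \frac{6998}{2079}$ ($z = 216 \cdot \frac{1}{77} + 106 \cdot \frac{1}{189} = \frac{216}{77} + \frac{106}{189} = \frac{6998}{2079} \approx 3.366$)
$\frac{z}{X} = \frac{6998}{2079 \cdot 1114} = \frac{6998}{2079} \cdot \frac{1}{1114} = \frac{3499}{1158003}$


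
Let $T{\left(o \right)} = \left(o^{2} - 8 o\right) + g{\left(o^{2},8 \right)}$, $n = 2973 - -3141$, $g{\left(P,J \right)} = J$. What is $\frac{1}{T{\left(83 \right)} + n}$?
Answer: $\frac{1}{12347} \approx 8.0991 \cdot 10^{-5}$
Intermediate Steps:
$n = 6114$ ($n = 2973 + 3141 = 6114$)
$T{\left(o \right)} = 8 + o^{2} - 8 o$ ($T{\left(o \right)} = \left(o^{2} - 8 o\right) + 8 = 8 + o^{2} - 8 o$)
$\frac{1}{T{\left(83 \right)} + n} = \frac{1}{\left(8 + 83^{2} - 664\right) + 6114} = \frac{1}{\left(8 + 6889 - 664\right) + 6114} = \frac{1}{6233 + 6114} = \frac{1}{12347}$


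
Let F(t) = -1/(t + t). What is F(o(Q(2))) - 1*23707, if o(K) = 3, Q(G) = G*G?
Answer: -142243/6 ≈ -23707.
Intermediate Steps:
Q(G) = G²
F(t) = -1/(2*t)
F(o(Q(2))) - 1*23707 = -½/3 - 1*23707 = -½*⅓ - 23707 = -⅙ - 23707 = -142243/6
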